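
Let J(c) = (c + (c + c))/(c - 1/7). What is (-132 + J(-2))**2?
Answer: 417316/25 ≈ 16693.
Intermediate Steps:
J(c) = 3*c/(-1/7 + c) (J(c) = (c + 2*c)/(c - 1*1/7) = (3*c)/(c - 1/7) = (3*c)/(-1/7 + c) = 3*c/(-1/7 + c))
(-132 + J(-2))**2 = (-132 + 21*(-2)/(-1 + 7*(-2)))**2 = (-132 + 21*(-2)/(-1 - 14))**2 = (-132 + 21*(-2)/(-15))**2 = (-132 + 21*(-2)*(-1/15))**2 = (-132 + 14/5)**2 = (-646/5)**2 = 417316/25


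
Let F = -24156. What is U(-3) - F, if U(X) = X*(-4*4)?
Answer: 24204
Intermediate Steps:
U(X) = -16*X (U(X) = X*(-16) = -16*X)
U(-3) - F = -16*(-3) - 1*(-24156) = 48 + 24156 = 24204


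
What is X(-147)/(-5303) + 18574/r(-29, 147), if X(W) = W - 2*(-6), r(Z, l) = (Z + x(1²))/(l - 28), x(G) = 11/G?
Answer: -5860625144/47727 ≈ -1.2279e+5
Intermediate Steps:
r(Z, l) = (11 + Z)/(-28 + l) (r(Z, l) = (Z + 11/(1²))/(l - 28) = (Z + 11/1)/(-28 + l) = (Z + 11*1)/(-28 + l) = (Z + 11)/(-28 + l) = (11 + Z)/(-28 + l))
X(W) = 12 + W (X(W) = W + 12 = 12 + W)
X(-147)/(-5303) + 18574/r(-29, 147) = (12 - 147)/(-5303) + 18574/(((11 - 29)/(-28 + 147))) = -135*(-1/5303) + 18574/((-18/119)) = 135/5303 + 18574/(((1/119)*(-18))) = 135/5303 + 18574/(-18/119) = 135/5303 + 18574*(-119/18) = 135/5303 - 1105153/9 = -5860625144/47727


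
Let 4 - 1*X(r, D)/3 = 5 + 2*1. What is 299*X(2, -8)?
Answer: -2691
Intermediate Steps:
X(r, D) = -9 (X(r, D) = 12 - 3*(5 + 2*1) = 12 - 3*(5 + 2) = 12 - 3*7 = 12 - 21 = -9)
299*X(2, -8) = 299*(-9) = -2691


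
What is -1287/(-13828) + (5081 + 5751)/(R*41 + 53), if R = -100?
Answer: -144576407/55961916 ≈ -2.5835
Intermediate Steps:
-1287/(-13828) + (5081 + 5751)/(R*41 + 53) = -1287/(-13828) + (5081 + 5751)/(-100*41 + 53) = -1287*(-1/13828) + 10832/(-4100 + 53) = 1287/13828 + 10832/(-4047) = 1287/13828 + 10832*(-1/4047) = 1287/13828 - 10832/4047 = -144576407/55961916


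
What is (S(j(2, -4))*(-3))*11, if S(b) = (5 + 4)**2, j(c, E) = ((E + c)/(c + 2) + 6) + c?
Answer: -2673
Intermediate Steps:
j(c, E) = 6 + c + (E + c)/(2 + c) (j(c, E) = ((E + c)/(2 + c) + 6) + c = (6 + (E + c)/(2 + c)) + c = 6 + c + (E + c)/(2 + c))
S(b) = 81 (S(b) = 9**2 = 81)
(S(j(2, -4))*(-3))*11 = (81*(-3))*11 = -243*11 = -2673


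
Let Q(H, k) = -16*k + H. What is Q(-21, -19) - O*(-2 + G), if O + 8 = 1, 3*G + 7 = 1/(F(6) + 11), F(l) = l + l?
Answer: 17441/69 ≈ 252.77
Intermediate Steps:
Q(H, k) = H - 16*k
F(l) = 2*l
G = -160/69 (G = -7/3 + 1/(3*(2*6 + 11)) = -7/3 + 1/(3*(12 + 11)) = -7/3 + (1/3)/23 = -7/3 + (1/3)*(1/23) = -7/3 + 1/69 = -160/69 ≈ -2.3188)
O = -7 (O = -8 + 1 = -7)
Q(-21, -19) - O*(-2 + G) = (-21 - 16*(-19)) - (-7)*(-2 - 160/69) = (-21 + 304) - (-7)*(-298)/69 = 283 - 1*2086/69 = 283 - 2086/69 = 17441/69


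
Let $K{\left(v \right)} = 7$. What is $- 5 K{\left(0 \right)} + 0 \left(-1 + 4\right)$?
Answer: $-35$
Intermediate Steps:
$- 5 K{\left(0 \right)} + 0 \left(-1 + 4\right) = \left(-5\right) 7 + 0 \left(-1 + 4\right) = -35 + 0 \cdot 3 = -35 + 0 = -35$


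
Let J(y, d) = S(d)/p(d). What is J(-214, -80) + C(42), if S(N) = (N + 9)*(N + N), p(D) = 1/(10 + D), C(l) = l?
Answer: -795158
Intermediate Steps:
S(N) = 2*N*(9 + N) (S(N) = (9 + N)*(2*N) = 2*N*(9 + N))
J(y, d) = 2*d*(9 + d)*(10 + d) (J(y, d) = (2*d*(9 + d))/(1/(10 + d)) = (2*d*(9 + d))*(10 + d) = 2*d*(9 + d)*(10 + d))
J(-214, -80) + C(42) = 2*(-80)*(9 - 80)*(10 - 80) + 42 = 2*(-80)*(-71)*(-70) + 42 = -795200 + 42 = -795158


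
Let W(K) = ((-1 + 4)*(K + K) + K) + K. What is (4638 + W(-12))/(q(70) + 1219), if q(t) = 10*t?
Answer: 4542/1919 ≈ 2.3669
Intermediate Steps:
W(K) = 8*K (W(K) = (3*(2*K) + K) + K = (6*K + K) + K = 7*K + K = 8*K)
(4638 + W(-12))/(q(70) + 1219) = (4638 + 8*(-12))/(10*70 + 1219) = (4638 - 96)/(700 + 1219) = 4542/1919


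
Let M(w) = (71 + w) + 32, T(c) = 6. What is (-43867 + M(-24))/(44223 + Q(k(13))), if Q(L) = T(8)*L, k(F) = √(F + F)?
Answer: -215159636/217296977 + 29192*√26/217296977 ≈ -0.98948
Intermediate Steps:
k(F) = √2*√F (k(F) = √(2*F) = √2*√F)
M(w) = 103 + w
Q(L) = 6*L
(-43867 + M(-24))/(44223 + Q(k(13))) = (-43867 + (103 - 24))/(44223 + 6*(√2*√13)) = (-43867 + 79)/(44223 + 6*√26) = -43788/(44223 + 6*√26)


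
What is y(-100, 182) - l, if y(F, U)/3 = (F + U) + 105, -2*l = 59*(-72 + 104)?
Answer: 1505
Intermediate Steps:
l = -944 (l = -59*(-72 + 104)/2 = -59*32/2 = -½*1888 = -944)
y(F, U) = 315 + 3*F + 3*U (y(F, U) = 3*((F + U) + 105) = 3*(105 + F + U) = 315 + 3*F + 3*U)
y(-100, 182) - l = (315 + 3*(-100) + 3*182) - 1*(-944) = (315 - 300 + 546) + 944 = 561 + 944 = 1505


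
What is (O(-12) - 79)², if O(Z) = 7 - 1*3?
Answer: 5625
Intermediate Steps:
O(Z) = 4 (O(Z) = 7 - 3 = 4)
(O(-12) - 79)² = (4 - 79)² = (-75)² = 5625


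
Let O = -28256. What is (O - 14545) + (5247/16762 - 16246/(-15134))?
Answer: -5428619687479/126838054 ≈ -42800.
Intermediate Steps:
(O - 14545) + (5247/16762 - 16246/(-15134)) = (-28256 - 14545) + (5247/16762 - 16246/(-15134)) = -42801 + (5247*(1/16762) - 16246*(-1/15134)) = -42801 + (5247/16762 + 8123/7567) = -42801 + 175861775/126838054 = -5428619687479/126838054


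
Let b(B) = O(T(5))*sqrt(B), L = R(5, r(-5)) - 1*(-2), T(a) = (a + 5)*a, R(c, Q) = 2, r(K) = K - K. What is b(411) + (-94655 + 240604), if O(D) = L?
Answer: 145949 + 4*sqrt(411) ≈ 1.4603e+5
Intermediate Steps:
r(K) = 0
T(a) = a*(5 + a) (T(a) = (5 + a)*a = a*(5 + a))
L = 4 (L = 2 - 1*(-2) = 2 + 2 = 4)
O(D) = 4
b(B) = 4*sqrt(B)
b(411) + (-94655 + 240604) = 4*sqrt(411) + (-94655 + 240604) = 4*sqrt(411) + 145949 = 145949 + 4*sqrt(411)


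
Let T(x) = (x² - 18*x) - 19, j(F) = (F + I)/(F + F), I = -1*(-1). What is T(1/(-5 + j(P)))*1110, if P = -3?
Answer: -1642245/98 ≈ -16758.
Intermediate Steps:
I = 1
j(F) = (1 + F)/(2*F) (j(F) = (F + 1)/(F + F) = (1 + F)/((2*F)) = (1 + F)*(1/(2*F)) = (1 + F)/(2*F))
T(x) = -19 + x² - 18*x
T(1/(-5 + j(P)))*1110 = (-19 + (1/(-5 + (½)*(1 - 3)/(-3)))² - 18/(-5 + (½)*(1 - 3)/(-3)))*1110 = (-19 + (1/(-5 + (½)*(-⅓)*(-2)))² - 18/(-5 + (½)*(-⅓)*(-2)))*1110 = (-19 + (1/(-5 + ⅓))² - 18/(-5 + ⅓))*1110 = (-19 + (1/(-14/3))² - 18/(-14/3))*1110 = (-19 + (-3/14)² - 18*(-3/14))*1110 = (-19 + 9/196 + 27/7)*1110 = -2959/196*1110 = -1642245/98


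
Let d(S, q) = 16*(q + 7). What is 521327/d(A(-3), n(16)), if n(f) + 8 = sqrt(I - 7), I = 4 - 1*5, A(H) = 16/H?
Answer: -521327/144 - 521327*I*sqrt(2)/72 ≈ -3620.3 - 10240.0*I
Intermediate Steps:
I = -1 (I = 4 - 5 = -1)
n(f) = -8 + 2*I*sqrt(2) (n(f) = -8 + sqrt(-1 - 7) = -8 + sqrt(-8) = -8 + 2*I*sqrt(2))
d(S, q) = 112 + 16*q (d(S, q) = 16*(7 + q) = 112 + 16*q)
521327/d(A(-3), n(16)) = 521327/(112 + 16*(-8 + 2*I*sqrt(2))) = 521327/(112 + (-128 + 32*I*sqrt(2))) = 521327/(-16 + 32*I*sqrt(2))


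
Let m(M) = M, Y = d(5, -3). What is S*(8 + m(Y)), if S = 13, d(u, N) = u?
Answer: 169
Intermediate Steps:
Y = 5
S*(8 + m(Y)) = 13*(8 + 5) = 13*13 = 169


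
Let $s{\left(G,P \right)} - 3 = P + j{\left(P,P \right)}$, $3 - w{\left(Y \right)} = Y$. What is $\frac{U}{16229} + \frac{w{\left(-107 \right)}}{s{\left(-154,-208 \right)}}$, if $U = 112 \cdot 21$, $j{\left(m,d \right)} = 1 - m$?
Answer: $\frac{897299}{32458} \approx 27.645$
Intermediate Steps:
$w{\left(Y \right)} = 3 - Y$
$s{\left(G,P \right)} = 4$ ($s{\left(G,P \right)} = 3 + \left(P - \left(-1 + P\right)\right) = 3 + 1 = 4$)
$U = 2352$
$\frac{U}{16229} + \frac{w{\left(-107 \right)}}{s{\left(-154,-208 \right)}} = \frac{2352}{16229} + \frac{3 - -107}{4} = 2352 \cdot \frac{1}{16229} + \left(3 + 107\right) \frac{1}{4} = \frac{2352}{16229} + 110 \cdot \frac{1}{4} = \frac{2352}{16229} + \frac{55}{2} = \frac{897299}{32458}$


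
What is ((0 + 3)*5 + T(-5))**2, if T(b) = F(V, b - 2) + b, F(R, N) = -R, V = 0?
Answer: 100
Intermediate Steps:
T(b) = b (T(b) = -1*0 + b = 0 + b = b)
((0 + 3)*5 + T(-5))**2 = ((0 + 3)*5 - 5)**2 = (3*5 - 5)**2 = (15 - 5)**2 = 10**2 = 100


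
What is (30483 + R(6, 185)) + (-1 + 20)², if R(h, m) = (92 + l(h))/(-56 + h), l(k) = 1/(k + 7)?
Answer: 20047403/650 ≈ 30842.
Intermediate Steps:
l(k) = 1/(7 + k)
R(h, m) = (92 + 1/(7 + h))/(-56 + h)
(30483 + R(6, 185)) + (-1 + 20)² = (30483 + (645 + 92*6)/((-56 + 6)*(7 + 6))) + (-1 + 20)² = (30483 + (645 + 552)/(-50*13)) + 19² = (30483 - 1/50*1/13*1197) + 361 = (30483 - 1197/650) + 361 = 19812753/650 + 361 = 20047403/650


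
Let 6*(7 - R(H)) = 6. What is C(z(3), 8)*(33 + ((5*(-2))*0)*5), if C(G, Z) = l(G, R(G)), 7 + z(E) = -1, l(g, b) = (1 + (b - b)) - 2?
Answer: -33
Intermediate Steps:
R(H) = 6 (R(H) = 7 - ⅙*6 = 7 - 1 = 6)
l(g, b) = -1 (l(g, b) = (1 + 0) - 2 = 1 - 2 = -1)
z(E) = -8 (z(E) = -7 - 1 = -8)
C(G, Z) = -1
C(z(3), 8)*(33 + ((5*(-2))*0)*5) = -(33 + ((5*(-2))*0)*5) = -(33 - 10*0*5) = -(33 + 0*5) = -(33 + 0) = -1*33 = -33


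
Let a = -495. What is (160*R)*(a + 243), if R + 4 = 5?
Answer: -40320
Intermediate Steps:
R = 1 (R = -4 + 5 = 1)
(160*R)*(a + 243) = (160*1)*(-495 + 243) = 160*(-252) = -40320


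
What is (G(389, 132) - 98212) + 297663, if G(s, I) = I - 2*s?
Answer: 198805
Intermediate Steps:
(G(389, 132) - 98212) + 297663 = ((132 - 2*389) - 98212) + 297663 = ((132 - 778) - 98212) + 297663 = (-646 - 98212) + 297663 = -98858 + 297663 = 198805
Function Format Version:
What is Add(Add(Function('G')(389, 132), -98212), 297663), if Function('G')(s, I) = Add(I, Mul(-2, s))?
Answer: 198805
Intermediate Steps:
Add(Add(Function('G')(389, 132), -98212), 297663) = Add(Add(Add(132, Mul(-2, 389)), -98212), 297663) = Add(Add(Add(132, -778), -98212), 297663) = Add(Add(-646, -98212), 297663) = Add(-98858, 297663) = 198805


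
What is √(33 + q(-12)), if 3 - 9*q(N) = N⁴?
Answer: 2*I*√5109/3 ≈ 47.651*I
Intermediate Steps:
q(N) = ⅓ - N⁴/9
√(33 + q(-12)) = √(33 + (⅓ - ⅑*(-12)⁴)) = √(33 + (⅓ - ⅑*20736)) = √(33 + (⅓ - 2304)) = √(33 - 6911/3) = √(-6812/3) = 2*I*√5109/3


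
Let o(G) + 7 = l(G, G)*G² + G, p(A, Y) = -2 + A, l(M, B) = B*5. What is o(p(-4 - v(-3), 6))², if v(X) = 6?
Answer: 74978281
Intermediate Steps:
l(M, B) = 5*B
o(G) = -7 + G + 5*G³ (o(G) = -7 + ((5*G)*G² + G) = -7 + (5*G³ + G) = -7 + (G + 5*G³) = -7 + G + 5*G³)
o(p(-4 - v(-3), 6))² = (-7 + (-2 + (-4 - 1*6)) + 5*(-2 + (-4 - 1*6))³)² = (-7 + (-2 + (-4 - 6)) + 5*(-2 + (-4 - 6))³)² = (-7 + (-2 - 10) + 5*(-2 - 10)³)² = (-7 - 12 + 5*(-12)³)² = (-7 - 12 + 5*(-1728))² = (-7 - 12 - 8640)² = (-8659)² = 74978281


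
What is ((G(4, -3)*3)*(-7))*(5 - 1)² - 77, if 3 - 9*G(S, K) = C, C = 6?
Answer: 35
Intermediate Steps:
G(S, K) = -⅓ (G(S, K) = ⅓ - ⅑*6 = ⅓ - ⅔ = -⅓)
((G(4, -3)*3)*(-7))*(5 - 1)² - 77 = (-⅓*3*(-7))*(5 - 1)² - 77 = -1*(-7)*4² - 77 = 7*16 - 77 = 112 - 77 = 35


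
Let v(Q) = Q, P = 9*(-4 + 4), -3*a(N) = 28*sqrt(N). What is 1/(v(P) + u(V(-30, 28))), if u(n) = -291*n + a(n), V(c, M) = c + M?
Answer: 2619/1525042 + 21*I*sqrt(2)/762521 ≈ 0.0017173 + 3.8948e-5*I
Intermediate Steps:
V(c, M) = M + c
a(N) = -28*sqrt(N)/3
P = 0 (P = 9*0 = 0)
u(n) = -291*n - 28*sqrt(n)/3
1/(v(P) + u(V(-30, 28))) = 1/(0 + (-291*(28 - 30) - 28*sqrt(28 - 30)/3)) = 1/(0 + (-291*(-2) - 28*I*sqrt(2)/3)) = 1/(0 + (582 - 28*I*sqrt(2)/3)) = 1/(582 - 28*I*sqrt(2)/3)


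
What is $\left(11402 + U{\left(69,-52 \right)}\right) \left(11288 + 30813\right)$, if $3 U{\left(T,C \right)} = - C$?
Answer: $\frac{1442296058}{3} \approx 4.8077 \cdot 10^{8}$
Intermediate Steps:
$U{\left(T,C \right)} = - \frac{C}{3}$ ($U{\left(T,C \right)} = \frac{\left(-1\right) C}{3} = - \frac{C}{3}$)
$\left(11402 + U{\left(69,-52 \right)}\right) \left(11288 + 30813\right) = \left(11402 - - \frac{52}{3}\right) \left(11288 + 30813\right) = \left(11402 + \frac{52}{3}\right) 42101 = \frac{34258}{3} \cdot 42101 = \frac{1442296058}{3}$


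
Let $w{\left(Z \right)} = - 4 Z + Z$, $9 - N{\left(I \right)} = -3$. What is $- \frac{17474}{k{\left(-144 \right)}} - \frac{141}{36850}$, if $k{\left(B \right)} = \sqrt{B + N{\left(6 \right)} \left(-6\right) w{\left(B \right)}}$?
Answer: $- \frac{141}{36850} + \frac{8737 i \sqrt{217}}{1302} \approx -0.0038263 + 98.851 i$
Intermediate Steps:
$N{\left(I \right)} = 12$ ($N{\left(I \right)} = 9 - -3 = 9 + 3 = 12$)
$w{\left(Z \right)} = - 3 Z$
$k{\left(B \right)} = \sqrt{217} \sqrt{B}$ ($k{\left(B \right)} = \sqrt{B + 12 \left(-6\right) \left(- 3 B\right)} = \sqrt{B - 72 \left(- 3 B\right)} = \sqrt{B + 216 B} = \sqrt{217 B} = \sqrt{217} \sqrt{B}$)
$- \frac{17474}{k{\left(-144 \right)}} - \frac{141}{36850} = - \frac{17474}{\sqrt{217} \sqrt{-144}} - \frac{141}{36850} = - \frac{17474}{\sqrt{217} \cdot 12 i} - \frac{141}{36850} = - \frac{17474}{12 i \sqrt{217}} - \frac{141}{36850} = - 17474 \left(- \frac{i \sqrt{217}}{2604}\right) - \frac{141}{36850} = \frac{8737 i \sqrt{217}}{1302} - \frac{141}{36850} = - \frac{141}{36850} + \frac{8737 i \sqrt{217}}{1302}$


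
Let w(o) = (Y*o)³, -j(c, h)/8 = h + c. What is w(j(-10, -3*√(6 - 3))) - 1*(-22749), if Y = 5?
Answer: 115862749 + 62784000*√3 ≈ 2.2461e+8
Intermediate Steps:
j(c, h) = -8*c - 8*h (j(c, h) = -8*(h + c) = -8*(c + h) = -8*c - 8*h)
w(o) = 125*o³ (w(o) = (5*o)³ = 125*o³)
w(j(-10, -3*√(6 - 3))) - 1*(-22749) = 125*(-8*(-10) - (-24)*√(6 - 3))³ - 1*(-22749) = 125*(80 - (-24)*√3)³ + 22749 = 125*(80 + 24*√3)³ + 22749 = 22749 + 125*(80 + 24*√3)³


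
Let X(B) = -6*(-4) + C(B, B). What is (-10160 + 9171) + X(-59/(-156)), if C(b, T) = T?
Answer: -150481/156 ≈ -964.62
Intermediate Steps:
X(B) = 24 + B (X(B) = -6*(-4) + B = 24 + B)
(-10160 + 9171) + X(-59/(-156)) = (-10160 + 9171) + (24 - 59/(-156)) = -989 + (24 - 59*(-1/156)) = -989 + (24 + 59/156) = -989 + 3803/156 = -150481/156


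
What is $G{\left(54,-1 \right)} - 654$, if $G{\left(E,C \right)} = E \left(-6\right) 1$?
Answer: $-978$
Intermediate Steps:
$G{\left(E,C \right)} = - 6 E$ ($G{\left(E,C \right)} = - 6 E 1 = - 6 E$)
$G{\left(54,-1 \right)} - 654 = \left(-6\right) 54 - 654 = -324 - 654 = -978$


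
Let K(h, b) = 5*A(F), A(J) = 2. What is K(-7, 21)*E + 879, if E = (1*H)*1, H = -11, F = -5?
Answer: 769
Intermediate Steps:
E = -11 (E = (1*(-11))*1 = -11*1 = -11)
K(h, b) = 10 (K(h, b) = 5*2 = 10)
K(-7, 21)*E + 879 = 10*(-11) + 879 = -110 + 879 = 769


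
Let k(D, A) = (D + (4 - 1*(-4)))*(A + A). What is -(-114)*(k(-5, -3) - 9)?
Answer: -3078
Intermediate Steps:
k(D, A) = 2*A*(8 + D) (k(D, A) = (D + (4 + 4))*(2*A) = (D + 8)*(2*A) = (8 + D)*(2*A) = 2*A*(8 + D))
-(-114)*(k(-5, -3) - 9) = -(-114)*(2*(-3)*(8 - 5) - 9) = -(-114)*(2*(-3)*3 - 9) = -(-114)*(-18 - 9) = -(-114)*(-27) = -57*54 = -3078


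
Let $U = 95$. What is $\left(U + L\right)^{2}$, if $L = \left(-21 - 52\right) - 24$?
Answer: $4$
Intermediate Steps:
$L = -97$ ($L = -73 - 24 = -97$)
$\left(U + L\right)^{2} = \left(95 - 97\right)^{2} = \left(-2\right)^{2} = 4$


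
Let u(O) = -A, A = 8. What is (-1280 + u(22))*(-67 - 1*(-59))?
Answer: 10304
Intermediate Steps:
u(O) = -8 (u(O) = -1*8 = -8)
(-1280 + u(22))*(-67 - 1*(-59)) = (-1280 - 8)*(-67 - 1*(-59)) = -1288*(-67 + 59) = -1288*(-8) = 10304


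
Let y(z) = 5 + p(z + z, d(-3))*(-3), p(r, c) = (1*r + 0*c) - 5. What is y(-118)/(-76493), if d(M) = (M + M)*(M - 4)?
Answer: -728/76493 ≈ -0.0095172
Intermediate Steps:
d(M) = 2*M*(-4 + M) (d(M) = (2*M)*(-4 + M) = 2*M*(-4 + M))
p(r, c) = -5 + r (p(r, c) = (r + 0) - 5 = r - 5 = -5 + r)
y(z) = 20 - 6*z (y(z) = 5 + (-5 + (z + z))*(-3) = 5 + (-5 + 2*z)*(-3) = 5 + (15 - 6*z) = 20 - 6*z)
y(-118)/(-76493) = (20 - 6*(-118))/(-76493) = (20 + 708)*(-1/76493) = 728*(-1/76493) = -728/76493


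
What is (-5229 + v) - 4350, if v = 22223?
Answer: 12644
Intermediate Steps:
(-5229 + v) - 4350 = (-5229 + 22223) - 4350 = 16994 - 4350 = 12644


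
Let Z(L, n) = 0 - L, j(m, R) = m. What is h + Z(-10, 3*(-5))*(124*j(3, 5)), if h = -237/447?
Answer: 554201/149 ≈ 3719.5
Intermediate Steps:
h = -79/149 (h = -237*1/447 = -79/149 ≈ -0.53020)
Z(L, n) = -L
h + Z(-10, 3*(-5))*(124*j(3, 5)) = -79/149 + (-1*(-10))*(124*3) = -79/149 + 10*372 = -79/149 + 3720 = 554201/149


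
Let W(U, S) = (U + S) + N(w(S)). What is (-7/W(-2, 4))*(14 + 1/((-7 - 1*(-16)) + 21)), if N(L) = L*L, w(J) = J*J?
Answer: -2947/7740 ≈ -0.38075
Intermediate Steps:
w(J) = J²
N(L) = L²
W(U, S) = S + U + S⁴ (W(U, S) = (U + S) + (S²)² = (S + U) + S⁴ = S + U + S⁴)
(-7/W(-2, 4))*(14 + 1/((-7 - 1*(-16)) + 21)) = (-7/(4 - 2 + 4⁴))*(14 + 1/((-7 - 1*(-16)) + 21)) = (-7/(4 - 2 + 256))*(14 + 1/((-7 + 16) + 21)) = (-7/258)*(14 + 1/(9 + 21)) = ((1/258)*(-7))*(14 + 1/30) = -7*(14 + 1/30)/258 = -7/258*421/30 = -2947/7740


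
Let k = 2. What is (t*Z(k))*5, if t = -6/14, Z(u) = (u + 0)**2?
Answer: -60/7 ≈ -8.5714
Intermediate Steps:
Z(u) = u**2
t = -3/7 (t = -6*1/14 = -3/7 ≈ -0.42857)
(t*Z(k))*5 = -3/7*2**2*5 = -3/7*4*5 = -12/7*5 = -60/7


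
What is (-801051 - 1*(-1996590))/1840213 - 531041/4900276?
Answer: 4881242517031/9017551598788 ≈ 0.54130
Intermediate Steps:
(-801051 - 1*(-1996590))/1840213 - 531041/4900276 = (-801051 + 1996590)*(1/1840213) - 531041*1/4900276 = 1195539*(1/1840213) - 531041/4900276 = 1195539/1840213 - 531041/4900276 = 4881242517031/9017551598788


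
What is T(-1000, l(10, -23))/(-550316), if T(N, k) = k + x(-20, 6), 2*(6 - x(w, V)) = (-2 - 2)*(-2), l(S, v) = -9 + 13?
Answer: -3/275158 ≈ -1.0903e-5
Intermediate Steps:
l(S, v) = 4
x(w, V) = 2 (x(w, V) = 6 - (-2 - 2)*(-2)/2 = 6 - (-2)*(-2) = 6 - ½*8 = 6 - 4 = 2)
T(N, k) = 2 + k (T(N, k) = k + 2 = 2 + k)
T(-1000, l(10, -23))/(-550316) = (2 + 4)/(-550316) = 6*(-1/550316) = -3/275158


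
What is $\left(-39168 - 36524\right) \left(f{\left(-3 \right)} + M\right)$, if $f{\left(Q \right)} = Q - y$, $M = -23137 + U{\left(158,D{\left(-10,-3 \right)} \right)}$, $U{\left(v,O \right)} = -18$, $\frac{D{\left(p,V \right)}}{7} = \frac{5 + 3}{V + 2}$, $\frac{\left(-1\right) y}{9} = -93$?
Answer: $1816229540$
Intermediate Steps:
$y = 837$ ($y = \left(-9\right) \left(-93\right) = 837$)
$D{\left(p,V \right)} = \frac{56}{2 + V}$ ($D{\left(p,V \right)} = 7 \frac{5 + 3}{V + 2} = 7 \frac{8}{2 + V} = \frac{56}{2 + V}$)
$M = -23155$ ($M = -23137 - 18 = -23155$)
$f{\left(Q \right)} = -837 + Q$ ($f{\left(Q \right)} = Q - 837 = -837 + Q$)
$\left(-39168 - 36524\right) \left(f{\left(-3 \right)} + M\right) = \left(-39168 - 36524\right) \left(\left(-837 - 3\right) - 23155\right) = - 75692 \left(-840 - 23155\right) = \left(-75692\right) \left(-23995\right) = 1816229540$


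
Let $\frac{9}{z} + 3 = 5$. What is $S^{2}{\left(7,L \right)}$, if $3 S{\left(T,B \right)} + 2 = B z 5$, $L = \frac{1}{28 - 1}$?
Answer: $\frac{49}{324} \approx 0.15123$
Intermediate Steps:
$z = \frac{9}{2}$ ($z = \frac{9}{-3 + 5} = \frac{9}{2} \approx 4.5$)
$L = \frac{1}{27} \approx 0.037037$
$S{\left(T,B \right)} = - \frac{2}{3} + \frac{15 B}{2}$ ($S{\left(T,B \right)} = - \frac{2}{3} + \frac{B \frac{9}{2} \cdot 5}{3} = - \frac{2}{3} + \frac{\frac{9 B}{2} \cdot 5}{3} = - \frac{2}{3} + \frac{\frac{45}{2} B}{3} = - \frac{2}{3} + \frac{15 B}{2}$)
$S^{2}{\left(7,L \right)} = \left(- \frac{2}{3} + \frac{15}{2} \cdot \frac{1}{27}\right)^{2} = \left(- \frac{2}{3} + \frac{5}{18}\right)^{2} = \left(- \frac{7}{18}\right)^{2} = \frac{49}{324}$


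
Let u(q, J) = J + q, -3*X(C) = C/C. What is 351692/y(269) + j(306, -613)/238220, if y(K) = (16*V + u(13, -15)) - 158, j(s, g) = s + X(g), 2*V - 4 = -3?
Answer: -31417508167/13578540 ≈ -2313.8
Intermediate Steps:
X(C) = -⅓ (X(C) = -C/(3*C) = -⅓*1 = -⅓)
V = ½ (V = 2 + (½)*(-3) = 2 - 3/2 = ½ ≈ 0.50000)
j(s, g) = -⅓ + s (j(s, g) = s - ⅓ = -⅓ + s)
y(K) = -152 (y(K) = (16*(½) + (-15 + 13)) - 158 = (8 - 2) - 158 = 6 - 158 = -152)
351692/y(269) + j(306, -613)/238220 = 351692/(-152) + (-⅓ + 306)/238220 = 351692*(-1/152) + (917/3)*(1/238220) = -87923/38 + 917/714660 = -31417508167/13578540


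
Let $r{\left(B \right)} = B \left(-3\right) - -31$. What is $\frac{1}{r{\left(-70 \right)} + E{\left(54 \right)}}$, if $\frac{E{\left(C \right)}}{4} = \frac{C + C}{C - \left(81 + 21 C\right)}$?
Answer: $\frac{43}{10347} \approx 0.0041558$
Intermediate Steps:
$r{\left(B \right)} = 31 - 3 B$ ($r{\left(B \right)} = - 3 B + 31 = 31 - 3 B$)
$E{\left(C \right)} = \frac{8 C}{-81 - 20 C}$ ($E{\left(C \right)} = 4 \frac{C + C}{C - \left(81 + 21 C\right)} = 4 \frac{2 C}{C - \left(81 + 21 C\right)} = 4 \frac{2 C}{-81 - 20 C} = \frac{8 C}{-81 - 20 C}$)
$\frac{1}{r{\left(-70 \right)} + E{\left(54 \right)}} = \frac{1}{\left(31 - -210\right) - \frac{432}{81 + 20 \cdot 54}} = \frac{1}{\left(31 + 210\right) - \frac{432}{81 + 1080}} = \frac{1}{241 - \frac{432}{1161}} = \frac{1}{241 - 432 \cdot \frac{1}{1161}} = \frac{1}{241 - \frac{16}{43}} = \frac{1}{\frac{10347}{43}} = \frac{43}{10347}$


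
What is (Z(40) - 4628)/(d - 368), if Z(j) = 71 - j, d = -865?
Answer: 4597/1233 ≈ 3.7283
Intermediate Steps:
(Z(40) - 4628)/(d - 368) = ((71 - 1*40) - 4628)/(-865 - 368) = ((71 - 40) - 4628)/(-1233) = (31 - 4628)*(-1/1233) = -4597*(-1/1233) = 4597/1233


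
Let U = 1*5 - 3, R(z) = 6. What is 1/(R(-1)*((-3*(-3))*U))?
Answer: 1/108 ≈ 0.0092593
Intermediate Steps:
U = 2 (U = 5 - 3 = 2)
1/(R(-1)*((-3*(-3))*U)) = 1/(6*(-3*(-3)*2)) = 1/(6*(9*2)) = 1/(6*18) = 1/108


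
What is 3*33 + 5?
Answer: 104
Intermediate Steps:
3*33 + 5 = 99 + 5 = 104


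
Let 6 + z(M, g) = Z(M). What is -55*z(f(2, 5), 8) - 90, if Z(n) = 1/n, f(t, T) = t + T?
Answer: 1625/7 ≈ 232.14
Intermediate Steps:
f(t, T) = T + t
z(M, g) = -6 + 1/M
-55*z(f(2, 5), 8) - 90 = -55*(-6 + 1/(5 + 2)) - 90 = -55*(-6 + 1/7) - 90 = -55*(-6 + ⅐) - 90 = -55*(-41/7) - 90 = 2255/7 - 90 = 1625/7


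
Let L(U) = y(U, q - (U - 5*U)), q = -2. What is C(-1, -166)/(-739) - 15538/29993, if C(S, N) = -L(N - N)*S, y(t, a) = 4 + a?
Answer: -11542568/22164827 ≈ -0.52076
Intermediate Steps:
L(U) = 2 + 4*U (L(U) = 4 + (-2 - (U - 5*U)) = 4 + (-2 - (-4)*U) = 4 + (-2 + 4*U) = 2 + 4*U)
C(S, N) = -2*S (C(S, N) = -(2 + 4*(N - N))*S = -(2 + 4*0)*S = -(2 + 0)*S = -2*S)
C(-1, -166)/(-739) - 15538/29993 = -2*(-1)/(-739) - 15538/29993 = 2*(-1/739) - 15538*1/29993 = -2/739 - 15538/29993 = -11542568/22164827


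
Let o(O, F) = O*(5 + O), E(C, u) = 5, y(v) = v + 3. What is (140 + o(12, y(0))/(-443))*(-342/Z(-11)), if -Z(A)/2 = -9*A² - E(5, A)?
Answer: -5285268/242321 ≈ -21.811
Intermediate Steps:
y(v) = 3 + v
Z(A) = 10 + 18*A² (Z(A) = -2*(-9*A² - 1*5) = -2*(-9*A² - 5) = -2*(-5 - 9*A²) = 10 + 18*A²)
(140 + o(12, y(0))/(-443))*(-342/Z(-11)) = (140 + (12*(5 + 12))/(-443))*(-342/(10 + 18*(-11)²)) = (140 + (12*17)*(-1/443))*(-342/(10 + 18*121)) = (140 + 204*(-1/443))*(-342/(10 + 2178)) = (140 - 204/443)*(-342/2188) = 61816*(-342*1/2188)/443 = (61816/443)*(-171/1094) = -5285268/242321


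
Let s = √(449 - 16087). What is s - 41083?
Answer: -41083 + I*√15638 ≈ -41083.0 + 125.05*I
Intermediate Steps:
s = I*√15638 (s = √(-15638) = I*√15638 ≈ 125.05*I)
s - 41083 = I*√15638 - 41083 = -41083 + I*√15638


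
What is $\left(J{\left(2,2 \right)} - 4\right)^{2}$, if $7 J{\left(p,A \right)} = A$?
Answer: $\frac{676}{49} \approx 13.796$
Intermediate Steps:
$J{\left(p,A \right)} = \frac{A}{7}$
$\left(J{\left(2,2 \right)} - 4\right)^{2} = \left(\frac{1}{7} \cdot 2 - 4\right)^{2} = \left(\frac{2}{7} - 4\right)^{2} = \left(- \frac{26}{7}\right)^{2} = \frac{676}{49}$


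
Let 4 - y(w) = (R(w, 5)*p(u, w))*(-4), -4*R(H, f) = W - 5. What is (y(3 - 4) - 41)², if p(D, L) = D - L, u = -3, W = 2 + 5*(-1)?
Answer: 2809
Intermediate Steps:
W = -3 (W = 2 - 5 = -3)
R(H, f) = 2 (R(H, f) = -(-3 - 5)/4 = -¼*(-8) = 2)
y(w) = -20 - 8*w (y(w) = 4 - 2*(-3 - w)*(-4) = 4 - (-6 - 2*w)*(-4) = 4 - (24 + 8*w) = 4 + (-24 - 8*w) = -20 - 8*w)
(y(3 - 4) - 41)² = ((-20 - 8*(3 - 4)) - 41)² = ((-20 - 8*(-1)) - 41)² = ((-20 + 8) - 41)² = (-12 - 41)² = (-53)² = 2809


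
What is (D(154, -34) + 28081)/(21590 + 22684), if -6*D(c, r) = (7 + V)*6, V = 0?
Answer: 4679/7379 ≈ 0.63410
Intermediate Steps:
D(c, r) = -7 (D(c, r) = -(7 + 0)*6/6 = -7*6/6 = -⅙*42 = -7)
(D(154, -34) + 28081)/(21590 + 22684) = (-7 + 28081)/(21590 + 22684) = 28074/44274 = 28074*(1/44274) = 4679/7379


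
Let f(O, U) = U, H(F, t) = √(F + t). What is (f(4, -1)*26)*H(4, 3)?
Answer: -26*√7 ≈ -68.790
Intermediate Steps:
(f(4, -1)*26)*H(4, 3) = (-1*26)*√(4 + 3) = -26*√7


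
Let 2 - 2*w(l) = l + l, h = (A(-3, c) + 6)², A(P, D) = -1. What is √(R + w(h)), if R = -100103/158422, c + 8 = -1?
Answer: I*√618199239482/158422 ≈ 4.9631*I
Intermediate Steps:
c = -9 (c = -8 - 1 = -9)
h = 25 (h = (-1 + 6)² = 5² = 25)
w(l) = 1 - l (w(l) = 1 - (l + l)/2 = 1 - l)
R = -100103/158422 (R = -100103*1/158422 = -100103/158422 ≈ -0.63188)
√(R + w(h)) = √(-100103/158422 + (1 - 1*25)) = √(-100103/158422 + (1 - 25)) = √(-100103/158422 - 24) = √(-3902231/158422) = I*√618199239482/158422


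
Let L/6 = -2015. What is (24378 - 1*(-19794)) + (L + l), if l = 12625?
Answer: 44707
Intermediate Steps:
L = -12090 (L = 6*(-2015) = -12090)
(24378 - 1*(-19794)) + (L + l) = (24378 - 1*(-19794)) + (-12090 + 12625) = (24378 + 19794) + 535 = 44172 + 535 = 44707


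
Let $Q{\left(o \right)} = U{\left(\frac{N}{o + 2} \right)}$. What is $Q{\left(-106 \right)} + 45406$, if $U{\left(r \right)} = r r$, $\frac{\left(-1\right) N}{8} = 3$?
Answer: $\frac{7673623}{169} \approx 45406.0$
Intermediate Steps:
$N = -24$ ($N = \left(-8\right) 3 = -24$)
$U{\left(r \right)} = r^{2}$
$Q{\left(o \right)} = \frac{576}{\left(2 + o\right)^{2}}$ ($Q{\left(o \right)} = \left(- \frac{24}{o + 2}\right)^{2} = \left(- \frac{24}{2 + o}\right)^{2} = \frac{576}{\left(2 + o\right)^{2}}$)
$Q{\left(-106 \right)} + 45406 = \frac{576}{\left(2 - 106\right)^{2}} + 45406 = \frac{576}{10816} + 45406 = 576 \cdot \frac{1}{10816} + 45406 = \frac{9}{169} + 45406 = \frac{7673623}{169}$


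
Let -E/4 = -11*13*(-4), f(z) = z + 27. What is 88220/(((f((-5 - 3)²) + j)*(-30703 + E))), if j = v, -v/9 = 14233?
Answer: 44110/2111522973 ≈ 2.0890e-5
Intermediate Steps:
v = -128097 (v = -9*14233 = -128097)
j = -128097
f(z) = 27 + z
E = -2288 (E = -4*(-11*13)*(-4) = -(-572)*(-4) = -4*572 = -2288)
88220/(((f((-5 - 3)²) + j)*(-30703 + E))) = 88220/((((27 + (-5 - 3)²) - 128097)*(-30703 - 2288))) = 88220/((((27 + (-8)²) - 128097)*(-32991))) = 88220/((((27 + 64) - 128097)*(-32991))) = 88220/(((91 - 128097)*(-32991))) = 88220/((-128006*(-32991))) = 88220/4223045946 = 88220*(1/4223045946) = 44110/2111522973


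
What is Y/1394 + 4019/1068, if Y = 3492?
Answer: 4665971/744396 ≈ 6.2681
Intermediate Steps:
Y/1394 + 4019/1068 = 3492/1394 + 4019/1068 = 3492*(1/1394) + 4019*(1/1068) = 1746/697 + 4019/1068 = 4665971/744396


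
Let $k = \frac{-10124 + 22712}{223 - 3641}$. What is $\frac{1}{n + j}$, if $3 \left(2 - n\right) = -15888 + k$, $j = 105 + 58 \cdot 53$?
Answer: $\frac{1709}{14489291} \approx 0.00011795$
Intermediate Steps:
$k = - \frac{6294}{1709}$ ($k = \frac{12588}{-3418} = 12588 \left(- \frac{1}{3418}\right) = - \frac{6294}{1709} \approx -3.6829$)
$j = 3179$ ($j = 105 + 3074 = 3179$)
$n = \frac{9056380}{1709}$ ($n = 2 - \frac{-15888 - \frac{6294}{1709}}{3} = 2 - - \frac{9052962}{1709} = 2 + \frac{9052962}{1709} = \frac{9056380}{1709} \approx 5299.2$)
$\frac{1}{n + j} = \frac{1}{\frac{9056380}{1709} + 3179} = \frac{1}{\frac{14489291}{1709}} = \frac{1709}{14489291}$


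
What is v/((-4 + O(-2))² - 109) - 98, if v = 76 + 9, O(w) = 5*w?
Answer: -8441/87 ≈ -97.023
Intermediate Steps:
v = 85
v/((-4 + O(-2))² - 109) - 98 = 85/((-4 + 5*(-2))² - 109) - 98 = 85/((-4 - 10)² - 109) - 98 = 85/((-14)² - 109) - 98 = 85/(196 - 109) - 98 = 85/87 - 98 = -8441/87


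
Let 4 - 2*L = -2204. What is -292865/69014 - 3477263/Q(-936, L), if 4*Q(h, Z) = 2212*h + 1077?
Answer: 353877662653/142814465970 ≈ 2.4779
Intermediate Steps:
L = 1104 (L = 2 - ½*(-2204) = 2 + 1102 = 1104)
Q(h, Z) = 1077/4 + 553*h (Q(h, Z) = (2212*h + 1077)/4 = (1077 + 2212*h)/4 = 1077/4 + 553*h)
-292865/69014 - 3477263/Q(-936, L) = -292865/69014 - 3477263/(1077/4 + 553*(-936)) = -292865*1/69014 - 3477263/(1077/4 - 517608) = -292865/69014 - 3477263/(-2069355/4) = -292865/69014 - 3477263*(-4/2069355) = -292865/69014 + 13909052/2069355 = 353877662653/142814465970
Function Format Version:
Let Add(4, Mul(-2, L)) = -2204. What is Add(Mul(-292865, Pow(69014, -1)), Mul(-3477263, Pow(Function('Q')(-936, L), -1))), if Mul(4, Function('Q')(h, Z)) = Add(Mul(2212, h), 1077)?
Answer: Rational(353877662653, 142814465970) ≈ 2.4779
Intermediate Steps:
L = 1104 (L = Add(2, Mul(Rational(-1, 2), -2204)) = Add(2, 1102) = 1104)
Function('Q')(h, Z) = Add(Rational(1077, 4), Mul(553, h)) (Function('Q')(h, Z) = Mul(Rational(1, 4), Add(Mul(2212, h), 1077)) = Mul(Rational(1, 4), Add(1077, Mul(2212, h))) = Add(Rational(1077, 4), Mul(553, h)))
Add(Mul(-292865, Pow(69014, -1)), Mul(-3477263, Pow(Function('Q')(-936, L), -1))) = Add(Mul(-292865, Pow(69014, -1)), Mul(-3477263, Pow(Add(Rational(1077, 4), Mul(553, -936)), -1))) = Add(Mul(-292865, Rational(1, 69014)), Mul(-3477263, Pow(Add(Rational(1077, 4), -517608), -1))) = Add(Rational(-292865, 69014), Mul(-3477263, Pow(Rational(-2069355, 4), -1))) = Add(Rational(-292865, 69014), Mul(-3477263, Rational(-4, 2069355))) = Add(Rational(-292865, 69014), Rational(13909052, 2069355)) = Rational(353877662653, 142814465970)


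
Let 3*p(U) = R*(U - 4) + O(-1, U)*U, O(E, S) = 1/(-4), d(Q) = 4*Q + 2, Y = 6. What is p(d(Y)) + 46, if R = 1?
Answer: 307/6 ≈ 51.167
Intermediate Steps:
d(Q) = 2 + 4*Q
O(E, S) = -1/4
p(U) = -4/3 + U/4 (p(U) = (1*(U - 4) - U/4)/3 = (1*(-4 + U) - U/4)/3 = ((-4 + U) - U/4)/3 = (-4 + 3*U/4)/3 = -4/3 + U/4)
p(d(Y)) + 46 = (-4/3 + (2 + 4*6)/4) + 46 = (-4/3 + (2 + 24)/4) + 46 = (-4/3 + (1/4)*26) + 46 = (-4/3 + 13/2) + 46 = 31/6 + 46 = 307/6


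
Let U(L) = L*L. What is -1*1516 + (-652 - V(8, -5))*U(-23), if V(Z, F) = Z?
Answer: -350656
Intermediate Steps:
U(L) = L**2
-1*1516 + (-652 - V(8, -5))*U(-23) = -1*1516 + (-652 - 1*8)*(-23)**2 = -1516 + (-652 - 8)*529 = -1516 - 660*529 = -1516 - 349140 = -350656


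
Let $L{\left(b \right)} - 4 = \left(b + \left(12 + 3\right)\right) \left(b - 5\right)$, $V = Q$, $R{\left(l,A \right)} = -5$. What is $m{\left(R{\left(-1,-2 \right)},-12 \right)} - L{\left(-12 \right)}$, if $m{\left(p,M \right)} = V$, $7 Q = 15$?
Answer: $\frac{344}{7} \approx 49.143$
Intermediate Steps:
$Q = \frac{15}{7}$ ($Q = \frac{1}{7} \cdot 15 = \frac{15}{7} \approx 2.1429$)
$V = \frac{15}{7} \approx 2.1429$
$L{\left(b \right)} = 4 + \left(-5 + b\right) \left(15 + b\right)$ ($L{\left(b \right)} = 4 + \left(b + \left(12 + 3\right)\right) \left(b - 5\right) = 4 + \left(b + 15\right) \left(-5 + b\right) = 4 + \left(15 + b\right) \left(-5 + b\right) = 4 + \left(-5 + b\right) \left(15 + b\right)$)
$m{\left(p,M \right)} = \frac{15}{7}$
$m{\left(R{\left(-1,-2 \right)},-12 \right)} - L{\left(-12 \right)} = \frac{15}{7} - \left(-71 + \left(-12\right)^{2} + 10 \left(-12\right)\right) = \frac{15}{7} - \left(-71 + 144 - 120\right) = \frac{15}{7} - -47 = \frac{15}{7} + 47 = \frac{344}{7}$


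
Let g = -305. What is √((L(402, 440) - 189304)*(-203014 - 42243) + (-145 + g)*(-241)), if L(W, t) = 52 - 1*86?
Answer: 2*√11609144579 ≈ 2.1549e+5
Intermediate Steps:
L(W, t) = -34 (L(W, t) = 52 - 86 = -34)
√((L(402, 440) - 189304)*(-203014 - 42243) + (-145 + g)*(-241)) = √((-34 - 189304)*(-203014 - 42243) + (-145 - 305)*(-241)) = √(-189338*(-245257) - 450*(-241)) = √(46436469866 + 108450) = √46436578316 = 2*√11609144579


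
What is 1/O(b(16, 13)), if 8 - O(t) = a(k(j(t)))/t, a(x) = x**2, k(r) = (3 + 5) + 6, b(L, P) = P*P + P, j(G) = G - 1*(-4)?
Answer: 13/90 ≈ 0.14444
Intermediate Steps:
j(G) = 4 + G (j(G) = G + 4 = 4 + G)
b(L, P) = P + P**2 (b(L, P) = P**2 + P = P + P**2)
k(r) = 14 (k(r) = 8 + 6 = 14)
O(t) = 8 - 196/t (O(t) = 8 - 14**2/t = 8 - 196/t)
1/O(b(16, 13)) = 1/(8 - 196*1/(13*(1 + 13))) = 1/(8 - 196/(13*14)) = 1/(8 - 196/182) = 1/(8 - 196*1/182) = 1/(8 - 14/13) = 1/(90/13) = 13/90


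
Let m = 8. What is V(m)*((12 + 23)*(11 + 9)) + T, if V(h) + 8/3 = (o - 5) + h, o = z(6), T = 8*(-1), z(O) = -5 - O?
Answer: -22424/3 ≈ -7474.7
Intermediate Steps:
T = -8
o = -11 (o = -5 - 1*6 = -5 - 6 = -11)
V(h) = -56/3 + h (V(h) = -8/3 + ((-11 - 5) + h) = -8/3 + (-16 + h) = -56/3 + h)
V(m)*((12 + 23)*(11 + 9)) + T = (-56/3 + 8)*((12 + 23)*(11 + 9)) - 8 = -1120*20/3 - 8 = -32/3*700 - 8 = -22400/3 - 8 = -22424/3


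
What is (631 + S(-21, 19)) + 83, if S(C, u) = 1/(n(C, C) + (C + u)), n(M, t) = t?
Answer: 16421/23 ≈ 713.96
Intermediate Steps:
S(C, u) = 1/(u + 2*C) (S(C, u) = 1/(C + (C + u)) = 1/(u + 2*C))
(631 + S(-21, 19)) + 83 = (631 + 1/(19 + 2*(-21))) + 83 = (631 + 1/(19 - 42)) + 83 = (631 + 1/(-23)) + 83 = (631 - 1/23) + 83 = 14512/23 + 83 = 16421/23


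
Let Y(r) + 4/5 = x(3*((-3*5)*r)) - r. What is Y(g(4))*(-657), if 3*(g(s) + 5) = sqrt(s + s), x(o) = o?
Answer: -752922/5 + 20148*sqrt(2) ≈ -1.2209e+5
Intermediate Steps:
g(s) = -5 + sqrt(2)*sqrt(s)/3 (g(s) = -5 + sqrt(s + s)/3 = -5 + sqrt(2*s)/3 = -5 + (sqrt(2)*sqrt(s))/3 = -5 + sqrt(2)*sqrt(s)/3)
Y(r) = -4/5 - 46*r (Y(r) = -4/5 + (3*((-3*5)*r) - r) = -4/5 + (3*(-15*r) - r) = -4/5 + (-45*r - r) = -4/5 - 46*r)
Y(g(4))*(-657) = (-4/5 - 46*(-5 + sqrt(2)*sqrt(4)/3))*(-657) = (-4/5 - 46*(-5 + (1/3)*sqrt(2)*2))*(-657) = (-4/5 - 46*(-5 + 2*sqrt(2)/3))*(-657) = (-4/5 + (230 - 92*sqrt(2)/3))*(-657) = (1146/5 - 92*sqrt(2)/3)*(-657) = -752922/5 + 20148*sqrt(2)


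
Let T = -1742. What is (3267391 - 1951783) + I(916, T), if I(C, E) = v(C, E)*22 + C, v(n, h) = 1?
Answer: 1316546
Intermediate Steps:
I(C, E) = 22 + C (I(C, E) = 1*22 + C = 22 + C)
(3267391 - 1951783) + I(916, T) = (3267391 - 1951783) + (22 + 916) = 1315608 + 938 = 1316546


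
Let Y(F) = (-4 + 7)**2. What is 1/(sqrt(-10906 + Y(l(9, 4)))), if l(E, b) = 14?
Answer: -I*sqrt(10897)/10897 ≈ -0.0095796*I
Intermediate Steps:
Y(F) = 9 (Y(F) = 3**2 = 9)
1/(sqrt(-10906 + Y(l(9, 4)))) = 1/(sqrt(-10906 + 9)) = 1/(sqrt(-10897)) = 1/(I*sqrt(10897)) = -I*sqrt(10897)/10897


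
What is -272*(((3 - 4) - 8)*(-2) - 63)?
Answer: 12240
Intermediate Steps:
-272*(((3 - 4) - 8)*(-2) - 63) = -272*((-1 - 8)*(-2) - 63) = -272*(-9*(-2) - 63) = -272*(18 - 63) = -272*(-45) = 12240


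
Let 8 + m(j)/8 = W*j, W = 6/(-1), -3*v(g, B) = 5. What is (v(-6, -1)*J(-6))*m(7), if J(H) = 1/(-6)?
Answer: -1000/9 ≈ -111.11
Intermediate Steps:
J(H) = -⅙
v(g, B) = -5/3 (v(g, B) = -⅓*5 = -5/3)
W = -6 (W = 6*(-1) = -6)
m(j) = -64 - 48*j (m(j) = -64 + 8*(-6*j) = -64 - 48*j)
(v(-6, -1)*J(-6))*m(7) = (-5/3*(-⅙))*(-64 - 48*7) = 5*(-64 - 336)/18 = (5/18)*(-400) = -1000/9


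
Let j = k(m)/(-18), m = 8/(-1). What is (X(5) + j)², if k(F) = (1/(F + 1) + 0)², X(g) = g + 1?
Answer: 27994681/777924 ≈ 35.986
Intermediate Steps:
X(g) = 1 + g
m = -8 (m = 8*(-1) = -8)
k(F) = (1 + F)⁻² (k(F) = (1/(1 + F) + 0)² = (1/(1 + F))² = (1 + F)⁻²)
j = -1/882 (j = 1/((1 - 8)²*(-18)) = -1/18/(-7)² = (1/49)*(-1/18) = -1/882 ≈ -0.0011338)
(X(5) + j)² = ((1 + 5) - 1/882)² = (6 - 1/882)² = (5291/882)² = 27994681/777924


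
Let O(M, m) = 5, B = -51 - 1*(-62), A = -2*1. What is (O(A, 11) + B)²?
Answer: 256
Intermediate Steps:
A = -2
B = 11 (B = -51 + 62 = 11)
(O(A, 11) + B)² = (5 + 11)² = 16² = 256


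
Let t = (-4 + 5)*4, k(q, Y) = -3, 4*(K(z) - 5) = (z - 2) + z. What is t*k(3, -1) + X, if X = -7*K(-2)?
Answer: -73/2 ≈ -36.500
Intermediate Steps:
K(z) = 9/2 + z/2 (K(z) = 5 + ((z - 2) + z)/4 = 5 + ((-2 + z) + z)/4 = 5 + (-2 + 2*z)/4 = 5 + (-1/2 + z/2) = 9/2 + z/2)
t = 4 (t = 1*4 = 4)
X = -49/2 (X = -7*(9/2 + (1/2)*(-2)) = -7*(9/2 - 1) = -7*7/2 = -49/2 ≈ -24.500)
t*k(3, -1) + X = 4*(-3) - 49/2 = -12 - 49/2 = -73/2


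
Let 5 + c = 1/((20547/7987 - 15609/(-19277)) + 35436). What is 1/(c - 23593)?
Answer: -5456438632566/128761038697327069 ≈ -4.2376e-5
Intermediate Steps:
c = -27282039197431/5456438632566 (c = -5 + 1/((20547/7987 - 15609/(-19277)) + 35436) = -5 + 1/((20547*(1/7987) - 15609*(-1/19277)) + 35436) = -5 + 1/((20547/7987 + 15609/19277) + 35436) = -5 + 1/(520753602/153965399 + 35436) = -5 + 1/(5456438632566/153965399) = -5 + 153965399/5456438632566 = -27282039197431/5456438632566 ≈ -5.0000)
1/(c - 23593) = 1/(-27282039197431/5456438632566 - 23593) = 1/(-128761038697327069/5456438632566) = -5456438632566/128761038697327069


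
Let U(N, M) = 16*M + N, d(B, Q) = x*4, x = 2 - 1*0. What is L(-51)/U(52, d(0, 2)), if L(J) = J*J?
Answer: 289/20 ≈ 14.450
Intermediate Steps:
x = 2 (x = 2 + 0 = 2)
L(J) = J²
d(B, Q) = 8 (d(B, Q) = 2*4 = 8)
U(N, M) = N + 16*M
L(-51)/U(52, d(0, 2)) = (-51)²/(52 + 16*8) = 2601/(52 + 128) = 2601/180 = 2601*(1/180) = 289/20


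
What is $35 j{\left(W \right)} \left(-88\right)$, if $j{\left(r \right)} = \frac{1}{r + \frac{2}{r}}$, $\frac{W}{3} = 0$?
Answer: $0$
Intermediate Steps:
$W = 0$ ($W = 3 \cdot 0 = 0$)
$35 j{\left(W \right)} \left(-88\right) = 35 \frac{0}{2 + 0^{2}} \left(-88\right) = 35 \frac{0}{2 + 0} \left(-88\right) = 35 \cdot \frac{0}{2} \left(-88\right) = 35 \cdot 0 \cdot \frac{1}{2} \left(-88\right) = 35 \cdot 0 \left(-88\right) = 0 \left(-88\right) = 0$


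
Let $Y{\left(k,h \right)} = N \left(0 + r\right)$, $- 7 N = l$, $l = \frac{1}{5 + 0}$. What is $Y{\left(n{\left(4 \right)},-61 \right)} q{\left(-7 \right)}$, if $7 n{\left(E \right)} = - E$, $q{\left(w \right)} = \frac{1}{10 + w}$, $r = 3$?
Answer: $- \frac{1}{35} \approx -0.028571$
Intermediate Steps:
$l = \frac{1}{5} \approx 0.2$
$N = - \frac{1}{35}$ ($N = \left(- \frac{1}{7}\right) \frac{1}{5} = - \frac{1}{35} \approx -0.028571$)
$n{\left(E \right)} = - \frac{E}{7}$ ($n{\left(E \right)} = \frac{\left(-1\right) E}{7} = - \frac{E}{7}$)
$Y{\left(k,h \right)} = - \frac{3}{35}$ ($Y{\left(k,h \right)} = - \frac{0 + 3}{35} = \left(- \frac{1}{35}\right) 3 = - \frac{3}{35}$)
$Y{\left(n{\left(4 \right)},-61 \right)} q{\left(-7 \right)} = - \frac{3}{35 \left(10 - 7\right)} = - \frac{3}{35 \cdot 3} = \left(- \frac{3}{35}\right) \frac{1}{3} = - \frac{1}{35}$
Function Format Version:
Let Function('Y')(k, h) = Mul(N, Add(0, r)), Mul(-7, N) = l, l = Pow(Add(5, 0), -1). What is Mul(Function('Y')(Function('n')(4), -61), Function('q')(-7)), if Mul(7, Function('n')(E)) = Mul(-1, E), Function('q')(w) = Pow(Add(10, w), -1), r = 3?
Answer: Rational(-1, 35) ≈ -0.028571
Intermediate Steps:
l = Rational(1, 5) (l = Pow(5, -1) = Rational(1, 5) ≈ 0.20000)
N = Rational(-1, 35) (N = Mul(Rational(-1, 7), Rational(1, 5)) = Rational(-1, 35) ≈ -0.028571)
Function('n')(E) = Mul(Rational(-1, 7), E) (Function('n')(E) = Mul(Rational(1, 7), Mul(-1, E)) = Mul(Rational(-1, 7), E))
Function('Y')(k, h) = Rational(-3, 35) (Function('Y')(k, h) = Mul(Rational(-1, 35), Add(0, 3)) = Mul(Rational(-1, 35), 3) = Rational(-3, 35))
Mul(Function('Y')(Function('n')(4), -61), Function('q')(-7)) = Mul(Rational(-3, 35), Pow(Add(10, -7), -1)) = Mul(Rational(-3, 35), Pow(3, -1)) = Mul(Rational(-3, 35), Rational(1, 3)) = Rational(-1, 35)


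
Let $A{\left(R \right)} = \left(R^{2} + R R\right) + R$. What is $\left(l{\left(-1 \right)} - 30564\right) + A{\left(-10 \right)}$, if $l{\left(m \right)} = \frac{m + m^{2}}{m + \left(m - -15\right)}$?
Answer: $-30374$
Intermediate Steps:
$A{\left(R \right)} = R + 2 R^{2}$ ($A{\left(R \right)} = \left(R^{2} + R^{2}\right) + R = 2 R^{2} + R = R + 2 R^{2}$)
$l{\left(m \right)} = \frac{m + m^{2}}{15 + 2 m}$ ($l{\left(m \right)} = \frac{m + m^{2}}{m + \left(m + 15\right)} = \frac{m + m^{2}}{m + \left(15 + m\right)} = \frac{m + m^{2}}{15 + 2 m}$)
$\left(l{\left(-1 \right)} - 30564\right) + A{\left(-10 \right)} = \left(- \frac{1 - 1}{15 + 2 \left(-1\right)} - 30564\right) - 10 \left(1 + 2 \left(-10\right)\right) = \left(\left(-1\right) \frac{1}{15 - 2} \cdot 0 - 30564\right) - 10 \left(1 - 20\right) = \left(\left(-1\right) \frac{1}{13} \cdot 0 - 30564\right) - -190 = \left(\left(-1\right) \frac{1}{13} \cdot 0 - 30564\right) + 190 = \left(0 - 30564\right) + 190 = -30564 + 190 = -30374$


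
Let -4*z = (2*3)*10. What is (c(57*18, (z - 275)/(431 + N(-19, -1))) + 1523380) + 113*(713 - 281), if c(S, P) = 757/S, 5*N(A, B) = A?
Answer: 1613073853/1026 ≈ 1.5722e+6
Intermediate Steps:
N(A, B) = A/5
z = -15 (z = -2*3*10/4 = -3*10/2 = -¼*60 = -15)
(c(57*18, (z - 275)/(431 + N(-19, -1))) + 1523380) + 113*(713 - 281) = (757/((57*18)) + 1523380) + 113*(713 - 281) = (757/1026 + 1523380) + 113*432 = (757*(1/1026) + 1523380) + 48816 = (757/1026 + 1523380) + 48816 = 1562988637/1026 + 48816 = 1613073853/1026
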